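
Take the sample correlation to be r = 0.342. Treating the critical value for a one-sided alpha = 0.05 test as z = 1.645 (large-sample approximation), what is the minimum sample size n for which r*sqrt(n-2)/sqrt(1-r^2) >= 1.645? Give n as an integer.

r√(n−2)/√(1−r²) ≥ 1.645  ⇔  n−2 ≥ (1.645)²·(1−r²)/r²
(1−r²)/r² = (1−0.116964)/0.116964 = 7.5496
n ≥ 2 + 2.706025·7.5496 = 2 + 20.4294 = 22.4294
⌈22.4294⌉ = 23

23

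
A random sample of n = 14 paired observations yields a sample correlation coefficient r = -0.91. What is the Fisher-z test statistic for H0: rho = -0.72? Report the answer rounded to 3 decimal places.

z_r = atanh(-0.91) = -1.527524,  z_0 = atanh(-0.72) = -0.907645
SE = 1/√(n−3) = 1/√11 = 0.301511
z = (z_r − z_0)/SE = (-1.527524 − (-0.907645)) / 0.301511 = -0.619879 / 0.301511 = -2.056

-2.056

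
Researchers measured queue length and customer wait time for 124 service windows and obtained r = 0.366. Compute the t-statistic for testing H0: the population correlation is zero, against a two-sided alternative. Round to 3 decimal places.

1 − r² = 1 − 0.133956 = 0.866044;  √(1−r²) = 0.930615
√(n−2) = √122 = 11.045361
t = r·√(n−2)/√(1−r²) = 0.366 · 11.045361 / 0.930615 = 4.344

4.344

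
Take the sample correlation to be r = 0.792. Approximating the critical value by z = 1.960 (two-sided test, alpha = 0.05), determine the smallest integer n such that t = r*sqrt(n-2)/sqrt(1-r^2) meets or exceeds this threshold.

r√(n−2)/√(1−r²) ≥ 1.960  ⇔  n−2 ≥ (1.960)²·(1−r²)/r²
(1−r²)/r² = (1−0.627264)/0.627264 = 0.5942
n ≥ 2 + 3.8416·0.5942 = 2 + 2.2827 = 4.2827
⌈4.2827⌉ = 5

5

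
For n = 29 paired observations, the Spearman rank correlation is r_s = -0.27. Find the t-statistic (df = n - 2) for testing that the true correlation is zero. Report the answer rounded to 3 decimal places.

-1.457

1 − r_s² = 1 − 0.0729 = 0.9271;  √(1−r_s²) = 0.962860
√(n−2) = √27 = 5.196152
t = r_s·√(n−2)/√(1−r_s²) = -0.27 · 5.196152 / 0.962860 = -1.457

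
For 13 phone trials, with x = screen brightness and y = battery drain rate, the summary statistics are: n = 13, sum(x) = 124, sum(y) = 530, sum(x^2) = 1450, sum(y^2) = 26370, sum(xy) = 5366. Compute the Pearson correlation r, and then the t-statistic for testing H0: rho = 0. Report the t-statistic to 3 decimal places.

Numerator: nΣxy − (Σx)(Σy) = 13·5366 − (124)(530) = 4038
Denominator: √[(nΣx²−(Σx)²)(nΣy²−(Σy)²)]
  nΣx²−(Σx)² = 13·1450 − 15376 = 3474;  nΣy²−(Σy)² = 13·26370 − 280900 = 61910
  √(3474·61910) = √215075340 = 14665.4471
r = 4038 / 14665.4471 = 0.2753
t = r·√(n−2)/√(1−r²) = 0.2753·√11 / √(1−0.075790) = 0.913067 / 0.961358 = 0.950

0.950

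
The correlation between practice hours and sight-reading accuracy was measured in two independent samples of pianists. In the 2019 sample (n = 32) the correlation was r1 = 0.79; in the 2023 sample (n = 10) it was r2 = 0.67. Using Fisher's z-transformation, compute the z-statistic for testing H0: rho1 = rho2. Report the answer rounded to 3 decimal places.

Fisher z-transforms: z1 = atanh(0.79) = 1.071432, z2 = atanh(0.67) = 0.810743; difference d = 0.260689
Var(d) = 1/29 + 1/7 = 0.0344828 + 0.1428571 = 0.1773399
z = d/√Var(d) = 0.260689 / √0.1773399 = 0.260689 / 0.421117 = 0.619

0.619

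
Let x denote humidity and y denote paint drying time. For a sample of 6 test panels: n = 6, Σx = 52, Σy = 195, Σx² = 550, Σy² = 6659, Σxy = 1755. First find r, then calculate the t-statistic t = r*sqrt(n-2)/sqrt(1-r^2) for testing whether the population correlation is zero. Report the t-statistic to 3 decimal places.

0.781

Numerator: nΣxy − (Σx)(Σy) = 6·1755 − (52)(195) = 390
Denominator: √[(nΣx²−(Σx)²)(nΣy²−(Σy)²)]
  nΣx²−(Σx)² = 6·550 − 2704 = 596;  nΣy²−(Σy)² = 6·6659 − 38025 = 1929
  √(596·1929) = √1149684 = 1072.2332
r = 390 / 1072.2332 = 0.3637
t = r·√(n−2)/√(1−r²) = 0.3637·√4 / √(1−0.132278) = 0.727400 / 0.931516 = 0.781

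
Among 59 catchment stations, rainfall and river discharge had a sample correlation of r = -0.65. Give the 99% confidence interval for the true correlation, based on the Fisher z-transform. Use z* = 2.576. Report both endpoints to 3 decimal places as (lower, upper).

(-0.807, -0.406)

z_r = atanh(-0.65) = -0.775299;  SE = 1/√(n−3) = 1/√56 = 0.133631
z-limits: -0.775299 ± 2.576·0.133631 = -0.775299 ± 0.344233 = [-1.119532, -0.431066]
ρ-limits: (tanh -1.119532, tanh -0.431066) = (-0.807, -0.406)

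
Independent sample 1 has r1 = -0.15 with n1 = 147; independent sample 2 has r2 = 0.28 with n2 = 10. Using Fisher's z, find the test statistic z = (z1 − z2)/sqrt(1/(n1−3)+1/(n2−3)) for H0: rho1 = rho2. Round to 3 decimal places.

Fisher z-transforms: z1 = atanh(-0.15) = -0.151140, z2 = atanh(0.28) = 0.287682; difference d = -0.438822
Var(d) = 1/144 + 1/7 = 0.0069444 + 0.1428571 = 0.1498015
z = d/√Var(d) = -0.438822 / √0.1498015 = -0.438822 / 0.387042 = -1.134

-1.134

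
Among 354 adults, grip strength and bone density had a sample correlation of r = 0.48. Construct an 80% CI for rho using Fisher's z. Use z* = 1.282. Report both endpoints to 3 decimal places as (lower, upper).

Fisher z: z_r = atanh(r) = ½·ln((1+0.48)/(1−0.48)) = 0.522984
SE(z) = 1/√(n−3) = 1/√351 = 0.053376
80% ⇒ z* = 1.282; margin = 1.282·0.053376 = 0.068428
CI on z-scale: (0.454556, 0.591412)
Back-transform: tanh(0.454556) = 0.425637, tanh(0.591412) = 0.530910

(0.426, 0.531)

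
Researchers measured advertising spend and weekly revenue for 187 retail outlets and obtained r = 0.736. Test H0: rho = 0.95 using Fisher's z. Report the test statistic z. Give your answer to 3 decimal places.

Fisher z: atanh(0.736) = 0.941695, atanh(0.95) = 1.831781
z = (z_r − z_0)·√(n−3) = (0.941695 − 1.831781)·√184 = -0.890086 · 13.564660 = -12.074

-12.074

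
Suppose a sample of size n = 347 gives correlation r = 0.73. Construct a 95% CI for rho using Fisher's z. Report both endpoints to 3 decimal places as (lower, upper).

Fisher z: z_r = atanh(r) = ½·ln((1+0.73)/(1−0.73)) = 0.928727
SE(z) = 1/√(n−3) = 1/√344 = 0.053916
95% ⇒ z* = 1.960; margin = 1.960·0.053916 = 0.105675
CI on z-scale: (0.823052, 1.034402)
Back-transform: tanh(0.823052) = 0.676728, tanh(1.034402) = 0.775668

(0.677, 0.776)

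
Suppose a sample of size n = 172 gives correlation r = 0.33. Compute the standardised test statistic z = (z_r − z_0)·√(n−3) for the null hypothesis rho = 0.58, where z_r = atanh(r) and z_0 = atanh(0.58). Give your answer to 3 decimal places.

Fisher z: atanh(0.33) = 0.342828, atanh(0.58) = 0.662463
z = (z_r − z_0)·√(n−3) = (0.342828 − 0.662463)·√169 = -0.319635 · 13.000000 = -4.155

-4.155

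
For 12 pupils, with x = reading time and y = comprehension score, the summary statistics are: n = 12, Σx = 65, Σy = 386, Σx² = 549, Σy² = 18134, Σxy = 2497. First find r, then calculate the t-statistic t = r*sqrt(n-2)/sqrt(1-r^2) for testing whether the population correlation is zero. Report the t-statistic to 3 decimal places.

1.310

S_xy = nΣxy − ΣxΣy = 12·2497 − 65·386 = 29964 − 25090 = 4874
S_xx = nΣx² − (Σx)² = 12·549 − 65² = 6588 − 4225 = 2363
S_yy = nΣy² − (Σy)² = 12·18134 − 386² = 217608 − 148996 = 68612
r = S_xy / √(S_xx·S_yy) = 4874 / √(2363·68612) = 4874 / √162130156 = 4874 / 12733.0340 = 0.3828
t = r·√(n−2)/√(1−r²) = 0.3828·√10 / √(1−0.146536) = 1.210520 / 0.923831 = 1.310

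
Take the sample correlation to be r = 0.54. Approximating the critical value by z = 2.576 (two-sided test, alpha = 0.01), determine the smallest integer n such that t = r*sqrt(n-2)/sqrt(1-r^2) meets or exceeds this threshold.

r√(n−2)/√(1−r²) ≥ 2.576  ⇔  n−2 ≥ (2.576)²·(1−r²)/r²
(1−r²)/r² = (1−0.2916)/0.2916 = 2.4294
n ≥ 2 + 6.635776·2.4294 = 2 + 16.1210 = 18.1210
⌈18.1210⌉ = 19

19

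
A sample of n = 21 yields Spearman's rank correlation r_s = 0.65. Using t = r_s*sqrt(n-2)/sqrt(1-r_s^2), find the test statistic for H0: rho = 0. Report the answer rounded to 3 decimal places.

t = r_s·√(n−2) / √(1−r_s²) with r_s = 0.65, n = 21
  = 0.65·√19 / √(1 − 0.4225)
  = 0.65·4.358899 / 0.759934
  = 2.833284 / 0.759934 = 3.728

3.728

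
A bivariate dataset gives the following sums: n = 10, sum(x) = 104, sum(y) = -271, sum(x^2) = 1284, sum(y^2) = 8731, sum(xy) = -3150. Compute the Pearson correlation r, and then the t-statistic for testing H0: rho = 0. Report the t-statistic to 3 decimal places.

S_xy = nΣxy − ΣxΣy = 10·(-3150) − 104·(-271) = -31500 − (-28184) = -3316
S_xx = nΣx² − (Σx)² = 10·1284 − 104² = 12840 − 10816 = 2024
S_yy = nΣy² − (Σy)² = 10·8731 − (-271)² = 87310 − 73441 = 13869
r = S_xy / √(S_xx·S_yy) = -3316 / √(2024·13869) = -3316 / √28070856 = -3316 / 5298.1937 = -0.6259
t = r·√(n−2)/√(1−r²) = -0.6259·√8 / √(1−0.391751) = -1.770313 / 0.779903 = -2.270

-2.270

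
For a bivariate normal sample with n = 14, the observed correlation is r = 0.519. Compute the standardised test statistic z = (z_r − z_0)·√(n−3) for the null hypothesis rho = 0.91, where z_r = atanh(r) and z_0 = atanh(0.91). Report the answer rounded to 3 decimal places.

-3.159

z_r = atanh(0.519) = 0.574970,  z_0 = atanh(0.91) = 1.527524
SE = 1/√(n−3) = 1/√11 = 0.301511
z = (z_r − z_0)/SE = (0.574970 − 1.527524) / 0.301511 = -0.952554 / 0.301511 = -3.159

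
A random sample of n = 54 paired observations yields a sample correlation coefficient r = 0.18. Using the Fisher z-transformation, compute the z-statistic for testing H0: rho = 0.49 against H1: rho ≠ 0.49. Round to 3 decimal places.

z_r = atanh(0.18) = 0.181983,  z_0 = atanh(0.49) = 0.536060
SE = 1/√(n−3) = 1/√51 = 0.140028
z = (z_r − z_0)/SE = (0.181983 − 0.536060) / 0.140028 = -0.354077 / 0.140028 = -2.529

-2.529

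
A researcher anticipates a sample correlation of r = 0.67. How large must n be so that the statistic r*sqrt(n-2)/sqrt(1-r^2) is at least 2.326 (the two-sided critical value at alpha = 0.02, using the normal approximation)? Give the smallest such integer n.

r√(n−2)/√(1−r²) ≥ 2.326  ⇔  n−2 ≥ (2.326)²·(1−r²)/r²
(1−r²)/r² = (1−0.4489)/0.4489 = 1.2277
n ≥ 2 + 5.410276·1.2277 = 2 + 6.6422 = 8.6422
⌈8.6422⌉ = 9

9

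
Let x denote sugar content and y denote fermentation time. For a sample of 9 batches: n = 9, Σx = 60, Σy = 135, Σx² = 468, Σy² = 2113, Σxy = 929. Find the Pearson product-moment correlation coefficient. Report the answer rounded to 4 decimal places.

0.3749

S_xy = nΣxy − ΣxΣy = 9·929 − 60·135 = 8361 − 8100 = 261
S_xx = nΣx² − (Σx)² = 9·468 − 60² = 4212 − 3600 = 612
S_yy = nΣy² − (Σy)² = 9·2113 − 135² = 19017 − 18225 = 792
r = S_xy / √(S_xx·S_yy) = 261 / √(612·792) = 261 / √484704 = 261 / 696.2069 = 0.3749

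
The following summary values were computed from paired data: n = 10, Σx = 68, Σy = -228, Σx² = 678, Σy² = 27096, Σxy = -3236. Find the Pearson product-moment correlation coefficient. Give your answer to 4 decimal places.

-0.7758

Numerator: nΣxy − (Σx)(Σy) = 10·(-3236) − (68)(-228) = -16856
Denominator: √[(nΣx²−(Σx)²)(nΣy²−(Σy)²)]
  nΣx²−(Σx)² = 10·678 − 4624 = 2156;  nΣy²−(Σy)² = 10·27096 − 51984 = 218976
  √(2156·218976) = √472112256 = 21728.1443
r = -16856 / 21728.1443 = -0.7758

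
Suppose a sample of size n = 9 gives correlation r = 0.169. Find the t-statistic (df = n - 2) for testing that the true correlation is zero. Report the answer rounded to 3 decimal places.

0.454

1 − r² = 1 − 0.028561 = 0.971439;  √(1−r²) = 0.985616
√(n−2) = √7 = 2.645751
t = r·√(n−2)/√(1−r²) = 0.169 · 2.645751 / 0.985616 = 0.454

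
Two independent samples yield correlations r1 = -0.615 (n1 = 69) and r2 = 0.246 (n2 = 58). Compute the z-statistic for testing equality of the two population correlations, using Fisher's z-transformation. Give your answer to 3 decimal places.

-5.302

z1 = atanh(-0.615) = -0.716923,  z2 = atanh(0.246) = 0.251151
SE = √(1/(n1−3) + 1/(n2−3)) = √(1/66 + 1/55) = √(0.0151515 + 0.0181818) = √0.0333333 = 0.182574
z = (z1 − z2)/SE = (-0.716923 − 0.251151) / 0.182574 = -0.968074 / 0.182574 = -5.302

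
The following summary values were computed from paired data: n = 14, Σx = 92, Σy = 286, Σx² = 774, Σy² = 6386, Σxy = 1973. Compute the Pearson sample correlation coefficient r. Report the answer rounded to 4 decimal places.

S_xy = nΣxy − ΣxΣy = 14·1973 − 92·286 = 27622 − 26312 = 1310
S_xx = nΣx² − (Σx)² = 14·774 − 92² = 10836 − 8464 = 2372
S_yy = nΣy² − (Σy)² = 14·6386 − 286² = 89404 − 81796 = 7608
r = S_xy / √(S_xx·S_yy) = 1310 / √(2372·7608) = 1310 / √18046176 = 1310 / 4248.0791 = 0.3084

0.3084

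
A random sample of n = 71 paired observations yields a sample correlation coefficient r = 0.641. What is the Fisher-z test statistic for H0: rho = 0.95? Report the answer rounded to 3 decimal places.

z_r = atanh(0.641) = 0.759869,  z_0 = atanh(0.95) = 1.831781
SE = 1/√(n−3) = 1/√68 = 0.121268
z = (z_r − z_0)/SE = (0.759869 − 1.831781) / 0.121268 = -1.071912 / 0.121268 = -8.839

-8.839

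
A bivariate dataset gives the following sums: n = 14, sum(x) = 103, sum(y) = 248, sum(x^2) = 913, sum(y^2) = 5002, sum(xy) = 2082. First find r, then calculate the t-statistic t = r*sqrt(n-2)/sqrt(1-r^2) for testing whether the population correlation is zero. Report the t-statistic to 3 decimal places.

5.307

Numerator: nΣxy − (Σx)(Σy) = 14·2082 − (103)(248) = 3604
Denominator: √[(nΣx²−(Σx)²)(nΣy²−(Σy)²)]
  nΣx²−(Σx)² = 14·913 − 10609 = 2173;  nΣy²−(Σy)² = 14·5002 − 61504 = 8524
  √(2173·8524) = √18522652 = 4303.7951
r = 3604 / 4303.7951 = 0.8374
t = r·√(n−2)/√(1−r²) = 0.8374·√12 / √(1−0.701239) = 2.900839 / 0.546590 = 5.307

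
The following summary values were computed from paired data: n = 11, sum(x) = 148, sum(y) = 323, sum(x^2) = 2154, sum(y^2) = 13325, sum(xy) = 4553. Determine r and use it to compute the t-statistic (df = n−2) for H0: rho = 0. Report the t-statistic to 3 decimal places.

0.815

S_xy = nΣxy − ΣxΣy = 11·4553 − 148·323 = 50083 − 47804 = 2279
S_xx = nΣx² − (Σx)² = 11·2154 − 148² = 23694 − 21904 = 1790
S_yy = nΣy² − (Σy)² = 11·13325 − 323² = 146575 − 104329 = 42246
r = S_xy / √(S_xx·S_yy) = 2279 / √(1790·42246) = 2279 / √75620340 = 2279 / 8695.9956 = 0.2621
t = r·√(n−2)/√(1−r²) = 0.2621·√9 / √(1−0.068696) = 0.786300 / 0.965041 = 0.815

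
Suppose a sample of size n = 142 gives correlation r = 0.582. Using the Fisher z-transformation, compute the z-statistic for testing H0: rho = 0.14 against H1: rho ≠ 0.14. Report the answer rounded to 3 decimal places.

Fisher z: atanh(0.582) = 0.665482, atanh(0.14) = 0.140926
z = (z_r − z_0)·√(n−3) = (0.665482 − 0.140926)·√139 = 0.524556 · 11.789826 = 6.184

6.184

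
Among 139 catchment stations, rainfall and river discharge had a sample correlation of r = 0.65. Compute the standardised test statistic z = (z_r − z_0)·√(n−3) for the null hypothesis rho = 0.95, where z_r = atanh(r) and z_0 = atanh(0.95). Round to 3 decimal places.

-12.321

z_r = atanh(0.65) = 0.775299,  z_0 = atanh(0.95) = 1.831781
SE = 1/√(n−3) = 1/√136 = 0.085749
z = (z_r − z_0)/SE = (0.775299 − 1.831781) / 0.085749 = -1.056482 / 0.085749 = -12.321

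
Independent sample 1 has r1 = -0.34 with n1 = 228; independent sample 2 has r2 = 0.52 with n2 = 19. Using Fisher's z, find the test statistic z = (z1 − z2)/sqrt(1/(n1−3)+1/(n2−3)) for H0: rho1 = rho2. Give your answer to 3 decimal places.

-3.596

Fisher z-transforms: z1 = atanh(-0.34) = -0.354093, z2 = atanh(0.52) = 0.576340; difference d = -0.930433
Var(d) = 1/225 + 1/16 = 0.0044444 + 0.0625000 = 0.0669444
z = d/√Var(d) = -0.930433 / √0.0669444 = -0.930433 / 0.258736 = -3.596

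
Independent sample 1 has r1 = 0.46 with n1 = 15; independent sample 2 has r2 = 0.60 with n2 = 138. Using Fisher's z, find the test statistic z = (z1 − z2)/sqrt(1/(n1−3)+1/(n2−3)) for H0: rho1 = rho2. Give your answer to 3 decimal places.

z1 = atanh(0.46) = 0.497311,  z2 = atanh(0.60) = 0.693147
SE = √(1/(n1−3) + 1/(n2−3)) = √(1/12 + 1/135) = √(0.0833333 + 0.0074074) = √0.0907407 = 0.301232
z = (z1 − z2)/SE = (0.497311 − 0.693147) / 0.301232 = -0.195836 / 0.301232 = -0.650

-0.650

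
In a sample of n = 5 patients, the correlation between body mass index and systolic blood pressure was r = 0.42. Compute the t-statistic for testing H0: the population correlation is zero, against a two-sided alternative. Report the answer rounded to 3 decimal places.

1 − r² = 1 − 0.1764 = 0.8236;  √(1−r²) = 0.907524
√(n−2) = √3 = 1.732051
t = r·√(n−2)/√(1−r²) = 0.42 · 1.732051 / 0.907524 = 0.802

0.802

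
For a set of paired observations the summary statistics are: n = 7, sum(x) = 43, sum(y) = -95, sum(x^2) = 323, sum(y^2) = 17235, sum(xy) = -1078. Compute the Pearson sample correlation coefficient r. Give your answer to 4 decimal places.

-0.5104

Numerator: nΣxy − (Σx)(Σy) = 7·(-1078) − (43)(-95) = -3461
Denominator: √[(nΣx²−(Σx)²)(nΣy²−(Σy)²)]
  nΣx²−(Σx)² = 7·323 − 1849 = 412;  nΣy²−(Σy)² = 7·17235 − 9025 = 111620
  √(412·111620) = √45987440 = 6781.4040
r = -3461 / 6781.4040 = -0.5104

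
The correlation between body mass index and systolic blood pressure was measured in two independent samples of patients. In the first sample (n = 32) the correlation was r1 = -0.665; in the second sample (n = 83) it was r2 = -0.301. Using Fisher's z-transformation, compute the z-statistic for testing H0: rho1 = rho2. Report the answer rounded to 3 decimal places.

Fisher z-transforms: z1 = atanh(-0.665) = -0.801725, z2 = atanh(-0.301) = -0.310619; difference d = -0.491106
Var(d) = 1/29 + 1/80 = 0.0344828 + 0.0125000 = 0.0469828
z = d/√Var(d) = -0.491106 / √0.0469828 = -0.491106 / 0.216755 = -2.266

-2.266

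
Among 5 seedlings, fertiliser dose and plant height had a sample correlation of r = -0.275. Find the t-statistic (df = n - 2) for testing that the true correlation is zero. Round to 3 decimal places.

-0.495

1 − r² = 1 − 0.075625 = 0.924375;  √(1−r²) = 0.961444
√(n−2) = √3 = 1.732051
t = r·√(n−2)/√(1−r²) = -0.275 · 1.732051 / 0.961444 = -0.495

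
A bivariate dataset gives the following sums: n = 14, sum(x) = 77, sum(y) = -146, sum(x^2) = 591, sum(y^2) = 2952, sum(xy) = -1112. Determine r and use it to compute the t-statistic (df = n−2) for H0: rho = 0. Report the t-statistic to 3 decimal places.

S_xy = nΣxy − ΣxΣy = 14·(-1112) − 77·(-146) = -15568 − (-11242) = -4326
S_xx = nΣx² − (Σx)² = 14·591 − 77² = 8274 − 5929 = 2345
S_yy = nΣy² − (Σy)² = 14·2952 − (-146)² = 41328 − 21316 = 20012
r = S_xy / √(S_xx·S_yy) = -4326 / √(2345·20012) = -4326 / √46928140 = -4326 / 6850.4117 = -0.6315
t = r·√(n−2)/√(1−r²) = -0.6315·√12 / √(1−0.398792) = -2.187580 / 0.775376 = -2.821

-2.821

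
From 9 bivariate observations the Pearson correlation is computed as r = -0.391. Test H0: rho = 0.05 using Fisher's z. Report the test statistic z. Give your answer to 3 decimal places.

-1.134

Fisher z: atanh(-0.391) = -0.412980, atanh(0.05) = 0.050042
z = (z_r − z_0)·√(n−3) = (-0.412980 − 0.050042)·√6 = -0.463022 · 2.449490 = -1.134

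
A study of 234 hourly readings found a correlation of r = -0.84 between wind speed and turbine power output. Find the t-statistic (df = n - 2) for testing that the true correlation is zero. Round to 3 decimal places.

-23.581

1 − r² = 1 − 0.7056 = 0.2944;  √(1−r²) = 0.542586
√(n−2) = √232 = 15.231546
t = r·√(n−2)/√(1−r²) = -0.84 · 15.231546 / 0.542586 = -23.581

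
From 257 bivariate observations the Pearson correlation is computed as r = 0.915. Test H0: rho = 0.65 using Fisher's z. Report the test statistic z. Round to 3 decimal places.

12.465

Fisher z: atanh(0.915) = 1.557411, atanh(0.65) = 0.775299
z = (z_r − z_0)·√(n−3) = (1.557411 − 0.775299)·√254 = 0.782112 · 15.937377 = 12.465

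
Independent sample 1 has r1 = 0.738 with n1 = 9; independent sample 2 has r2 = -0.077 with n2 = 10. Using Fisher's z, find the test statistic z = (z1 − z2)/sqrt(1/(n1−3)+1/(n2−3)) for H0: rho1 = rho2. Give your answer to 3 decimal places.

Fisher z-transforms: z1 = atanh(0.738) = 0.946073, z2 = atanh(-0.077) = -0.077153; difference d = 1.023226
Var(d) = 1/6 + 1/7 = 0.1666667 + 0.1428571 = 0.3095238
z = d/√Var(d) = 1.023226 / √0.3095238 = 1.023226 / 0.556349 = 1.839

1.839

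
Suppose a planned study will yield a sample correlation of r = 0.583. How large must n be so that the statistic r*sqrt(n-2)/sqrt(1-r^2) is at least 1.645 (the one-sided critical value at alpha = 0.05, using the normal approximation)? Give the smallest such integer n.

r√(n−2)/√(1−r²) ≥ 1.645  ⇔  n−2 ≥ (1.645)²·(1−r²)/r²
(1−r²)/r² = (1−0.339889)/0.339889 = 1.9421
n ≥ 2 + 2.706025·1.9421 = 2 + 5.2554 = 7.2554
⌈7.2554⌉ = 8

8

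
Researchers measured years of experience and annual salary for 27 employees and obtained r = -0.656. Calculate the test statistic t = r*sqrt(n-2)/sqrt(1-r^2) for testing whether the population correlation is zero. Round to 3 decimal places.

-4.346

1 − r² = 1 − 0.430336 = 0.569664;  √(1−r²) = 0.754761
√(n−2) = √25 = 5.000000
t = r·√(n−2)/√(1−r²) = -0.656 · 5.000000 / 0.754761 = -4.346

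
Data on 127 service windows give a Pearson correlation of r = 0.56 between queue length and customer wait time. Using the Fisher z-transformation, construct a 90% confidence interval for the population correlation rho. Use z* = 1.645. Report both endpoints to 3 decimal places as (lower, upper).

(0.450, 0.653)

Fisher z: z_r = atanh(r) = ½·ln((1+0.56)/(1−0.56)) = 0.632833
SE(z) = 1/√(n−3) = 1/√124 = 0.089803
90% ⇒ z* = 1.645; margin = 1.645·0.089803 = 0.147726
CI on z-scale: (0.485107, 0.780559)
Back-transform: tanh(0.485107) = 0.450324, tanh(0.780559) = 0.653027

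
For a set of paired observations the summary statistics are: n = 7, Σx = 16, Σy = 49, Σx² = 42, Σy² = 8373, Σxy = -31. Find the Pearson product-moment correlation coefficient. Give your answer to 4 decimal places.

Numerator: nΣxy − (Σx)(Σy) = 7·(-31) − (16)(49) = -1001
Denominator: √[(nΣx²−(Σx)²)(nΣy²−(Σy)²)]
  nΣx²−(Σx)² = 7·42 − 256 = 38;  nΣy²−(Σy)² = 7·8373 − 2401 = 56210
  √(38·56210) = √2135980 = 1461.4992
r = -1001 / 1461.4992 = -0.6849

-0.6849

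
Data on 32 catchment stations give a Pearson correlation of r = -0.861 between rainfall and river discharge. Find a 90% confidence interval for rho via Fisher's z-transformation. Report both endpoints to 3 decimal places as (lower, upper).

Fisher z: z_r = atanh(r) = ½·ln((1+(-0.861))/(1−(-0.861))) = -1.297198
SE(z) = 1/√(n−3) = 1/√29 = 0.185695
90% ⇒ z* = 1.645; margin = 1.645·0.185695 = 0.305468
CI on z-scale: (-1.602666, -0.991730)
Back-transform: tanh(-1.602666) = -0.922069, tanh(-0.991730) = -0.758099

(-0.922, -0.758)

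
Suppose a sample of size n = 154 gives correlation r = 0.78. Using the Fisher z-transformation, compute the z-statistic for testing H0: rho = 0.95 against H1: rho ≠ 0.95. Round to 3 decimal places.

-9.664

z_r = atanh(0.78) = 1.045371,  z_0 = atanh(0.95) = 1.831781
SE = 1/√(n−3) = 1/√151 = 0.081379
z = (z_r − z_0)/SE = (1.045371 − 1.831781) / 0.081379 = -0.786410 / 0.081379 = -9.664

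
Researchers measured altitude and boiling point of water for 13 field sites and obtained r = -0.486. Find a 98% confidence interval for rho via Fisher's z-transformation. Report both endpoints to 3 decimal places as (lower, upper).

Fisher z: z_r = atanh(r) = ½·ln((1+(-0.486))/(1−(-0.486))) = -0.530810
SE(z) = 1/√(n−3) = 1/√10 = 0.316228
98% ⇒ z* = 2.326; margin = 2.326·0.316228 = 0.735546
CI on z-scale: (-1.266356, 0.204736)
Back-transform: tanh(-1.266356) = -0.852807, tanh(0.204736) = 0.201923

(-0.853, 0.202)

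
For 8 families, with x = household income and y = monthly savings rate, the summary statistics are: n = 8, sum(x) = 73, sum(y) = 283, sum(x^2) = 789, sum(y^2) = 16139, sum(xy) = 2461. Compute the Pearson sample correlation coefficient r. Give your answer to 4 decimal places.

-0.1399

Numerator: nΣxy − (Σx)(Σy) = 8·2461 − (73)(283) = -971
Denominator: √[(nΣx²−(Σx)²)(nΣy²−(Σy)²)]
  nΣx²−(Σx)² = 8·789 − 5329 = 983;  nΣy²−(Σy)² = 8·16139 − 80089 = 49023
  √(983·49023) = √48189609 = 6941.8736
r = -971 / 6941.8736 = -0.1399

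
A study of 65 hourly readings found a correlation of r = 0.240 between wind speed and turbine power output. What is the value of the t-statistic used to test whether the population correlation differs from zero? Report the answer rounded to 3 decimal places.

1 − r² = 1 − 0.057600 = 0.942400;  √(1−r²) = 0.970773
√(n−2) = √63 = 7.937254
t = r·√(n−2)/√(1−r²) = 0.240 · 7.937254 / 0.970773 = 1.962

1.962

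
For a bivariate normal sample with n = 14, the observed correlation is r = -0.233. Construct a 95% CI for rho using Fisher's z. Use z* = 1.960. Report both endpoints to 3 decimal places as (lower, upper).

(-0.680, 0.340)

z_r = atanh(-0.233) = -0.237359;  SE = 1/√(n−3) = 1/√11 = 0.301511
z-limits: -0.237359 ± 1.960·0.301511 = -0.237359 ± 0.590962 = [-0.828321, 0.353603]
ρ-limits: (tanh -0.828321, tanh 0.353603) = (-0.680, 0.340)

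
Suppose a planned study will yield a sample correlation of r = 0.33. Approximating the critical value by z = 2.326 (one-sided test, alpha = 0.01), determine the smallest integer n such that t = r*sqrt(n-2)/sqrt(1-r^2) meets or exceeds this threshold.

47

r√(n−2)/√(1−r²) ≥ 2.326  ⇔  n−2 ≥ (2.326)²·(1−r²)/r²
(1−r²)/r² = (1−0.1089)/0.1089 = 8.1827
n ≥ 2 + 5.410276·8.1827 = 2 + 44.2707 = 46.2707
⌈46.2707⌉ = 47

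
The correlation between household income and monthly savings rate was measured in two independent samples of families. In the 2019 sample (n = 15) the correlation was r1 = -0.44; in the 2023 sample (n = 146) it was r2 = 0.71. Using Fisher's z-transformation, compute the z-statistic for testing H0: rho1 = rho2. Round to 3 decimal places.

z1 = atanh(-0.44) = -0.472231,  z2 = atanh(0.71) = 0.887184
SE = √(1/(n1−3) + 1/(n2−3)) = √(1/12 + 1/143) = √(0.0833333 + 0.0069930) = √0.0903263 = 0.300543
z = (z1 − z2)/SE = (-0.472231 − 0.887184) / 0.300543 = -1.359415 / 0.300543 = -4.523

-4.523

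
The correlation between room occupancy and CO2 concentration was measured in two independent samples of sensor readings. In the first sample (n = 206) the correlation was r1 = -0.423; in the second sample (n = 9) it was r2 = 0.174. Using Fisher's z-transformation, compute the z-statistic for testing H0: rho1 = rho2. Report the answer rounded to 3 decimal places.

Fisher z-transforms: z1 = atanh(-0.423) = -0.451340, z2 = atanh(0.174) = 0.175789; difference d = -0.627129
Var(d) = 1/203 + 1/6 = 0.0049261 + 0.1666667 = 0.1715928
z = d/√Var(d) = -0.627129 / √0.1715928 = -0.627129 / 0.414238 = -1.514

-1.514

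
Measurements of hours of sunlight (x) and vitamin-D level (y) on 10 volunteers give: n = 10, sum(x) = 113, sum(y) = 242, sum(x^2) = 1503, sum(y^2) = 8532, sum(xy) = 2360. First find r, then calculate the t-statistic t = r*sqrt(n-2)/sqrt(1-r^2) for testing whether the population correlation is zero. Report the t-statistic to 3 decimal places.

-1.554

Numerator: nΣxy − (Σx)(Σy) = 10·2360 − (113)(242) = -3746
Denominator: √[(nΣx²−(Σx)²)(nΣy²−(Σy)²)]
  nΣx²−(Σx)² = 10·1503 − 12769 = 2261;  nΣy²−(Σy)² = 10·8532 − 58564 = 26756
  √(2261·26756) = √60495316 = 7777.8735
r = -3746 / 7777.8735 = -0.4816
t = r·√(n−2)/√(1−r²) = -0.4816·√8 / √(1−0.231939) = -1.362171 / 0.876391 = -1.554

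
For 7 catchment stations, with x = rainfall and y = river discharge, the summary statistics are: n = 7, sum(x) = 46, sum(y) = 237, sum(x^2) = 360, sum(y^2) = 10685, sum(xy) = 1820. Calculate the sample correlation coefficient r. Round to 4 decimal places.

0.6700

Numerator: nΣxy − (Σx)(Σy) = 7·1820 − (46)(237) = 1838
Denominator: √[(nΣx²−(Σx)²)(nΣy²−(Σy)²)]
  nΣx²−(Σx)² = 7·360 − 2116 = 404;  nΣy²−(Σy)² = 7·10685 − 56169 = 18626
  √(404·18626) = √7524904 = 2743.1558
r = 1838 / 2743.1558 = 0.6700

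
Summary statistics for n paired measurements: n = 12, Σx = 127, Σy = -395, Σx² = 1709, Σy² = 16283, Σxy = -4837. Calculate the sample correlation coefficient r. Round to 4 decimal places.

-0.6001

S_xy = nΣxy − ΣxΣy = 12·(-4837) − 127·(-395) = -58044 − (-50165) = -7879
S_xx = nΣx² − (Σx)² = 12·1709 − 127² = 20508 − 16129 = 4379
S_yy = nΣy² − (Σy)² = 12·16283 − (-395)² = 195396 − 156025 = 39371
r = S_xy / √(S_xx·S_yy) = -7879 / √(4379·39371) = -7879 / √172405609 = -7879 / 13130.3316 = -0.6001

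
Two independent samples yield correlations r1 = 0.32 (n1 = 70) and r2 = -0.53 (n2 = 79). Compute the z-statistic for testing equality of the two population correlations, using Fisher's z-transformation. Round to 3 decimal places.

z1 = atanh(0.32) = 0.331647,  z2 = atanh(-0.53) = -0.590145
SE = √(1/(n1−3) + 1/(n2−3)) = √(1/67 + 1/76) = √(0.0149254 + 0.0131579) = √0.0280833 = 0.167581
z = (z1 − z2)/SE = (0.331647 − (-0.590145)) / 0.167581 = 0.921792 / 0.167581 = 5.501

5.501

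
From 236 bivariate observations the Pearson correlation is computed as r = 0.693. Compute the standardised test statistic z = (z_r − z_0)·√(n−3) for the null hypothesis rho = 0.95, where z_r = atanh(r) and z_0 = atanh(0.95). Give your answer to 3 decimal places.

Fisher z: atanh(0.693) = 0.853705, atanh(0.95) = 1.831781
z = (z_r − z_0)·√(n−3) = (0.853705 − 1.831781)·√233 = -0.978076 · 15.264338 = -14.930

-14.930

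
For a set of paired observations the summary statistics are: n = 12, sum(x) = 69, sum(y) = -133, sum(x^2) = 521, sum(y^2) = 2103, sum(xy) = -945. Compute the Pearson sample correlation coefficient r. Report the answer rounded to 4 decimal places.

Numerator: nΣxy − (Σx)(Σy) = 12·(-945) − (69)(-133) = -2163
Denominator: √[(nΣx²−(Σx)²)(nΣy²−(Σy)²)]
  nΣx²−(Σx)² = 12·521 − 4761 = 1491;  nΣy²−(Σy)² = 12·2103 − 17689 = 7547
  √(1491·7547) = √11252577 = 3354.4861
r = -2163 / 3354.4861 = -0.6448

-0.6448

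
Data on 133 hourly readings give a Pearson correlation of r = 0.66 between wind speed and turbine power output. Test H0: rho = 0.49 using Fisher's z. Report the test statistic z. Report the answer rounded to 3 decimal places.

2.927

z_r = atanh(0.66) = 0.792814,  z_0 = atanh(0.49) = 0.536060
SE = 1/√(n−3) = 1/√130 = 0.087706
z = (z_r − z_0)/SE = (0.792814 − 0.536060) / 0.087706 = 0.256754 / 0.087706 = 2.927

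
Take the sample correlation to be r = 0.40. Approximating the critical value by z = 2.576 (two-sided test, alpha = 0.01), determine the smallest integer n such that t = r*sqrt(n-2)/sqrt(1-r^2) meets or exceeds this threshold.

37

r√(n−2)/√(1−r²) ≥ 2.576  ⇔  n−2 ≥ (2.576)²·(1−r²)/r²
(1−r²)/r² = (1−0.1600)/0.1600 = 5.2500
n ≥ 2 + 6.635776·5.2500 = 2 + 34.8378 = 36.8378
⌈36.8378⌉ = 37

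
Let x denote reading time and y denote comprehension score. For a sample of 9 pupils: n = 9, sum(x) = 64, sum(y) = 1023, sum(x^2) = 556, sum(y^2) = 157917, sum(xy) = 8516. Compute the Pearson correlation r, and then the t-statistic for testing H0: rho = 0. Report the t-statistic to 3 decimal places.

Numerator: nΣxy − (Σx)(Σy) = 9·8516 − (64)(1023) = 11172
Denominator: √[(nΣx²−(Σx)²)(nΣy²−(Σy)²)]
  nΣx²−(Σx)² = 9·556 − 4096 = 908;  nΣy²−(Σy)² = 9·157917 − 1046529 = 374724
  √(908·374724) = √340249392 = 18445.8503
r = 11172 / 18445.8503 = 0.6057
t = r·√(n−2)/√(1−r²) = 0.6057·√7 / √(1−0.366872) = 1.602532 / 0.795693 = 2.014

2.014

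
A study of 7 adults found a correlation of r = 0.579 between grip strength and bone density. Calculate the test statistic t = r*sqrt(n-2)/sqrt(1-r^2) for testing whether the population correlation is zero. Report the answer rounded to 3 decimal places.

1 − r² = 1 − 0.335241 = 0.664759;  √(1−r²) = 0.815328
√(n−2) = √5 = 2.236068
t = r·√(n−2)/√(1−r²) = 0.579 · 2.236068 / 0.815328 = 1.588

1.588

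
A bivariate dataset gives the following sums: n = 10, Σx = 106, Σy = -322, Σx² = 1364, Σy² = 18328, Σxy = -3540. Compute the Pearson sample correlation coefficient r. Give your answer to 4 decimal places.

S_xy = nΣxy − ΣxΣy = 10·(-3540) − 106·(-322) = -35400 − (-34132) = -1268
S_xx = nΣx² − (Σx)² = 10·1364 − 106² = 13640 − 11236 = 2404
S_yy = nΣy² − (Σy)² = 10·18328 − (-322)² = 183280 − 103684 = 79596
r = S_xy / √(S_xx·S_yy) = -1268 / √(2404·79596) = -1268 / √191348784 = -1268 / 13832.8878 = -0.0917

-0.0917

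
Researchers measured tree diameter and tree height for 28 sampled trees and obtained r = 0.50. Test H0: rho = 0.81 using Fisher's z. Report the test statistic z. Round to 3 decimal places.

-2.889

z_r = atanh(0.50) = 0.549306,  z_0 = atanh(0.81) = 1.127029
SE = 1/√(n−3) = 1/√25 = 0.200000
z = (z_r − z_0)/SE = (0.549306 − 1.127029) / 0.200000 = -0.577723 / 0.200000 = -2.889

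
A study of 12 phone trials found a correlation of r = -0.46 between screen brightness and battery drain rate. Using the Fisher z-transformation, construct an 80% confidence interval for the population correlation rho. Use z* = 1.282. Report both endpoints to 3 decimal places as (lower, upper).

(-0.728, -0.070)

Fisher z: z_r = atanh(r) = ½·ln((1+(-0.46))/(1−(-0.46))) = -0.497311
SE(z) = 1/√(n−3) = 1/√9 = 0.333333
80% ⇒ z* = 1.282; margin = 1.282·0.333333 = 0.427333
CI on z-scale: (-0.924644, -0.069978)
Back-transform: tanh(-0.924644) = -0.728087, tanh(-0.069978) = -0.069864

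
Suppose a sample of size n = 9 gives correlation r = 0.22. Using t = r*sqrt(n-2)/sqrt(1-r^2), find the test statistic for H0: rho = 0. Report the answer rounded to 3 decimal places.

t = r·√(n−2) / √(1−r²) with r = 0.22, n = 9
  = 0.22·√7 / √(1 − 0.0484)
  = 0.22·2.645751 / 0.975500
  = 0.582065 / 0.975500 = 0.597

0.597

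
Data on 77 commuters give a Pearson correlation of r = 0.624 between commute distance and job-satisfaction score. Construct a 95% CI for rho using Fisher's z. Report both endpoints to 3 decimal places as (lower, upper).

z_r = atanh(0.624) = 0.731529;  SE = 1/√(n−3) = 1/√74 = 0.116248
z-limits: 0.731529 ± 1.960·0.116248 = 0.731529 ± 0.227846 = [0.503683, 0.959375]
ρ-limits: (tanh 0.503683, tanh 0.959375) = (0.465, 0.744)

(0.465, 0.744)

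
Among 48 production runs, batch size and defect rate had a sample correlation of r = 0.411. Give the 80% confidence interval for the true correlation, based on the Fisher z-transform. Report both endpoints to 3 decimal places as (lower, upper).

z_r = atanh(0.411) = 0.436814;  SE = 1/√(n−3) = 1/√45 = 0.149071
z-limits: 0.436814 ± 1.282·0.149071 = 0.436814 ± 0.191109 = [0.245705, 0.627923]
ρ-limits: (tanh 0.245705, tanh 0.627923) = (0.241, 0.557)

(0.241, 0.557)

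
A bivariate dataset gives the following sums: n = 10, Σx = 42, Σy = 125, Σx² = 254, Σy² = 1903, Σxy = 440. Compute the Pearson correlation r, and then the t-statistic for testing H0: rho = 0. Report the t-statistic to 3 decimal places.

S_xy = nΣxy − ΣxΣy = 10·440 − 42·125 = 4400 − 5250 = -850
S_xx = nΣx² − (Σx)² = 10·254 − 42² = 2540 − 1764 = 776
S_yy = nΣy² − (Σy)² = 10·1903 − 125² = 19030 − 15625 = 3405
r = S_xy / √(S_xx·S_yy) = -850 / √(776·3405) = -850 / √2642280 = -850 / 1625.5092 = -0.5229
t = r·√(n−2)/√(1−r²) = -0.5229·√8 / √(1−0.273424) = -1.478985 / 0.852394 = -1.735

-1.735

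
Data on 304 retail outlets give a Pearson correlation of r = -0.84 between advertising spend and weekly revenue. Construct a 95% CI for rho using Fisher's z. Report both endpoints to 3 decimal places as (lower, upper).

(-0.870, -0.803)

z_r = atanh(-0.84) = -1.221174;  SE = 1/√(n−3) = 1/√301 = 0.057639
z-limits: -1.221174 ± 1.960·0.057639 = -1.221174 ± 0.112972 = [-1.334146, -1.108202]
ρ-limits: (tanh -1.334146, tanh -1.108202) = (-0.870, -0.803)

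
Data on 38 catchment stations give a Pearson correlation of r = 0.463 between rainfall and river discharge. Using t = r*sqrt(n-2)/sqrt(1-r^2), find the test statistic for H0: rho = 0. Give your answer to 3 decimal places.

3.134

1 − r² = 1 − 0.214369 = 0.785631;  √(1−r²) = 0.886358
√(n−2) = √36 = 6.000000
t = r·√(n−2)/√(1−r²) = 0.463 · 6.000000 / 0.886358 = 3.134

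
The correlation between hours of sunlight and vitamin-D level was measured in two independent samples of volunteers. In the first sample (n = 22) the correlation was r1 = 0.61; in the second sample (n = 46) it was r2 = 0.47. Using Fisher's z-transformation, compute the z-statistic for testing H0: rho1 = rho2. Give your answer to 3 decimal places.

z1 = atanh(0.61) = 0.708921,  z2 = atanh(0.47) = 0.510070
SE = √(1/(n1−3) + 1/(n2−3)) = √(1/19 + 1/43) = √(0.0526316 + 0.0232558) = √0.0758874 = 0.275477
z = (z1 − z2)/SE = (0.708921 − 0.510070) / 0.275477 = 0.198851 / 0.275477 = 0.722

0.722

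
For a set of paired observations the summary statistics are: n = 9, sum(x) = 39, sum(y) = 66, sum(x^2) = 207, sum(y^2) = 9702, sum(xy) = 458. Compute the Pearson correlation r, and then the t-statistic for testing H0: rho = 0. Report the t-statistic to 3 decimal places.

Numerator: nΣxy − (Σx)(Σy) = 9·458 − (39)(66) = 1548
Denominator: √[(nΣx²−(Σx)²)(nΣy²−(Σy)²)]
  nΣx²−(Σx)² = 9·207 − 1521 = 342;  nΣy²−(Σy)² = 9·9702 − 4356 = 82962
  √(342·82962) = √28373004 = 5326.6316
r = 1548 / 5326.6316 = 0.2906
t = r·√(n−2)/√(1−r²) = 0.2906·√7 / √(1−0.084448) = 0.768855 / 0.956845 = 0.804

0.804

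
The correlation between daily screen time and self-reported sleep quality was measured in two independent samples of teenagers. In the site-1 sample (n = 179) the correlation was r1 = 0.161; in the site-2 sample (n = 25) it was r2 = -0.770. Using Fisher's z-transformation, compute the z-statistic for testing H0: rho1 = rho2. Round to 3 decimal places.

z1 = atanh(0.161) = 0.162413,  z2 = atanh(-0.770) = -1.020328
SE = √(1/(n1−3) + 1/(n2−3)) = √(1/176 + 1/22) = √(0.0056818 + 0.0454545) = √0.0511363 = 0.226133
z = (z1 − z2)/SE = (0.162413 − (-1.020328)) / 0.226133 = 1.182741 / 0.226133 = 5.230

5.230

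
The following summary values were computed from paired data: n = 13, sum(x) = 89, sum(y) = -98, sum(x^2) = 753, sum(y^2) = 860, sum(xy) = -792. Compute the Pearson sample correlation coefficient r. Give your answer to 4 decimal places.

-0.9174

Numerator: nΣxy − (Σx)(Σy) = 13·(-792) − (89)(-98) = -1574
Denominator: √[(nΣx²−(Σx)²)(nΣy²−(Σy)²)]
  nΣx²−(Σx)² = 13·753 − 7921 = 1868;  nΣy²−(Σy)² = 13·860 − 9604 = 1576
  √(1868·1576) = √2943968 = 1715.7995
r = -1574 / 1715.7995 = -0.9174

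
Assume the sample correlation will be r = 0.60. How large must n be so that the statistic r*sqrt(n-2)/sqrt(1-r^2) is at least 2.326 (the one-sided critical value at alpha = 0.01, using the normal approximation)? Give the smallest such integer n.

12

Need r·√(n−2)/√(1−r²) ≥ 2.326
√(n−2) ≥ 2.326·√(1−0.3600) / 0.60 = 2.326·0.800000 / 0.60 = 3.1013
n−2 ≥ 9.6181  ⇒  n ≥ 11.6181
Smallest integer n = 12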